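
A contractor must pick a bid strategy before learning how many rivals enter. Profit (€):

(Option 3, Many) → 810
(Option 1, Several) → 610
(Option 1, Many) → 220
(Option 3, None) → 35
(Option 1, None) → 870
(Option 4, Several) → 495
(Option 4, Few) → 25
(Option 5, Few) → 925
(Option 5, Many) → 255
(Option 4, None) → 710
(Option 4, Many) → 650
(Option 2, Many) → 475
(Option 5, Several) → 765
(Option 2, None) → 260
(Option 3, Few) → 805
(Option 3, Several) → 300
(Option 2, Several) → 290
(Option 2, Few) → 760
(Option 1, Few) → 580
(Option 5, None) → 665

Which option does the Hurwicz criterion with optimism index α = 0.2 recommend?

Option 5

Option 1: 0.2·870 + 0.8·220 = 350
Option 2: 0.2·760 + 0.8·260 = 360
Option 3: 0.2·810 + 0.8·35 = 190
Option 4: 0.2·710 + 0.8·25 = 162
Option 5: 0.2·925 + 0.8·255 = 389
Highest Hurwicz score = 389 → Option 5.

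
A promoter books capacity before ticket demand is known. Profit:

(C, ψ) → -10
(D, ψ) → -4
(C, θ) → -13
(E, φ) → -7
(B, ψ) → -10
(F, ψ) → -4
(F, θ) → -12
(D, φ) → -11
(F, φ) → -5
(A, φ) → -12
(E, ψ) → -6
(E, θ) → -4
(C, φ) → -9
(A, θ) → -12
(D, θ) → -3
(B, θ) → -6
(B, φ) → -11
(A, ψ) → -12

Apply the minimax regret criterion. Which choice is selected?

Column bests: θ=-3, φ=-5, ψ=-4.
A regrets: 9, 7, 8 → max 9
B regrets: 3, 6, 6 → max 6
C regrets: 10, 4, 6 → max 10
D regrets: 0, 6, 0 → max 6
E regrets: 1, 2, 2 → max 2
F regrets: 9, 0, 0 → max 9
Smallest max regret = 2 → E.

E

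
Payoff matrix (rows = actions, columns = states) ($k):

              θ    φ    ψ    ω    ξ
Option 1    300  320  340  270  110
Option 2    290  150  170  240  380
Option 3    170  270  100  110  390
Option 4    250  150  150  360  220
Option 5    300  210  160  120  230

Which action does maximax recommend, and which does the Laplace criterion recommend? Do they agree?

maximax → Option 3; laplace → Option 1 (disagree)

Row maxima: Option 1=340, Option 2=380, Option 3=390, Option 4=360, Option 5=300
Best best-case = 390 → Option 3.
Row averages: Option 1=268, Option 2=246, Option 3=208, Option 4=226, Option 5=204
Highest average = 268 → Option 1.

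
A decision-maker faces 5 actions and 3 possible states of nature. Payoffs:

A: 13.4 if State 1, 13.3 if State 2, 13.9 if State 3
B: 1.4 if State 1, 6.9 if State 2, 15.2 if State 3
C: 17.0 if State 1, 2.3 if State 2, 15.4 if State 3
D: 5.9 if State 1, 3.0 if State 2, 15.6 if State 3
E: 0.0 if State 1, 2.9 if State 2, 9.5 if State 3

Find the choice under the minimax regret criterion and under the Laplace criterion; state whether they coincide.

minimax regret → A; laplace → A (agree)

Column bests: State 1=17.0, State 2=13.3, State 3=15.6.
A regrets: 3.6, 0.0, 1.7 → max 3.6
B regrets: 15.6, 6.4, 0.4 → max 15.6
C regrets: 0.0, 11.0, 0.2 → max 11.0
D regrets: 11.1, 10.3, 0.0 → max 11.1
E regrets: 17.0, 10.4, 6.1 → max 17.0
Smallest max regret = 3.6 → A.
Row averages: A=203/15, B=47/6, C=347/30, D=49/6, E=62/15
Highest average = 203/15 → A.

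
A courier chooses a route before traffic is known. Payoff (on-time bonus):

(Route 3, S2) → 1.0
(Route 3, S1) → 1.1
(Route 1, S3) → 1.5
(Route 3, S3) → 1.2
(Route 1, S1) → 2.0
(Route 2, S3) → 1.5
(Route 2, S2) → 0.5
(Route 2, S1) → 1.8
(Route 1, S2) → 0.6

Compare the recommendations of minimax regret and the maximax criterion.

Column bests: S1=2.0, S2=1.0, S3=1.5.
Route 1 regrets: 0.0, 0.4, 0.0 → max 0.4
Route 2 regrets: 0.2, 0.5, 0.0 → max 0.5
Route 3 regrets: 0.9, 0.0, 0.3 → max 0.9
Smallest max regret = 0.4 → Route 1.
Row maxima: Route 1=2.0, Route 2=1.8, Route 3=1.2
Best best-case = 2.0 → Route 1.

minimax regret → Route 1; maximax → Route 1 (agree)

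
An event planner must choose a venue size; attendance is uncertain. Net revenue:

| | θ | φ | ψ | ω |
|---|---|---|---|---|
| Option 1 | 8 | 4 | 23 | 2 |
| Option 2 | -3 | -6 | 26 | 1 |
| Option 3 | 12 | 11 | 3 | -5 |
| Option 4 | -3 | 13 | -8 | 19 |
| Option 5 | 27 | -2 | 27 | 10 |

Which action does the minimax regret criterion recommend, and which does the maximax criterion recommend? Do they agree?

Column bests: θ=27, φ=13, ψ=27, ω=19.
Option 1 regrets: 19, 9, 4, 17 → max 19
Option 2 regrets: 30, 19, 1, 18 → max 30
Option 3 regrets: 15, 2, 24, 24 → max 24
Option 4 regrets: 30, 0, 35, 0 → max 35
Option 5 regrets: 0, 15, 0, 9 → max 15
Smallest max regret = 15 → Option 5.
Row maxima: Option 1=23, Option 2=26, Option 3=12, Option 4=19, Option 5=27
Best best-case = 27 → Option 5.

minimax regret → Option 5; maximax → Option 5 (agree)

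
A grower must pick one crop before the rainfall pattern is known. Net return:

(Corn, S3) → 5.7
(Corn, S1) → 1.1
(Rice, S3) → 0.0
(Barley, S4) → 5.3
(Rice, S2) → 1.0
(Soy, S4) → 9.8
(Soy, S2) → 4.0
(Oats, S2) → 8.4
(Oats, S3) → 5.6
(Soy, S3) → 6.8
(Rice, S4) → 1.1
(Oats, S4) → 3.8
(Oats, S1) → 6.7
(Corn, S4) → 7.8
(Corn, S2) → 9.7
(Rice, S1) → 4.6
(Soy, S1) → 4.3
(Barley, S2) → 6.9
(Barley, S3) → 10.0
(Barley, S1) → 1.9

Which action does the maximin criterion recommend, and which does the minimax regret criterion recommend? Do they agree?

Row minima: Corn=1.1, Oats=3.8, Barley=1.9, Soy=4.0, Rice=0.0
Best worst-case = 4.0 → Soy.
Column bests: S1=6.7, S2=9.7, S3=10.0, S4=9.8.
Corn regrets: 5.6, 0.0, 4.3, 2.0 → max 5.6
Oats regrets: 0.0, 1.3, 4.4, 6.0 → max 6.0
Barley regrets: 4.8, 2.8, 0.0, 4.5 → max 4.8
Soy regrets: 2.4, 5.7, 3.2, 0.0 → max 5.7
Rice regrets: 2.1, 8.7, 10.0, 8.7 → max 10.0
Smallest max regret = 4.8 → Barley.

maximin → Soy; minimax regret → Barley (disagree)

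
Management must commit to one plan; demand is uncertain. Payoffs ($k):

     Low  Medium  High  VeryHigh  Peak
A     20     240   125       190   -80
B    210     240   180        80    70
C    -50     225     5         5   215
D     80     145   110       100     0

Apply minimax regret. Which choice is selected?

B

Column bests: Low=210, Medium=240, High=180, VeryHigh=190, Peak=215.
A regrets: 190, 0, 55, 0, 295 → max 295
B regrets: 0, 0, 0, 110, 145 → max 145
C regrets: 260, 15, 175, 185, 0 → max 260
D regrets: 130, 95, 70, 90, 215 → max 215
Smallest max regret = 145 → B.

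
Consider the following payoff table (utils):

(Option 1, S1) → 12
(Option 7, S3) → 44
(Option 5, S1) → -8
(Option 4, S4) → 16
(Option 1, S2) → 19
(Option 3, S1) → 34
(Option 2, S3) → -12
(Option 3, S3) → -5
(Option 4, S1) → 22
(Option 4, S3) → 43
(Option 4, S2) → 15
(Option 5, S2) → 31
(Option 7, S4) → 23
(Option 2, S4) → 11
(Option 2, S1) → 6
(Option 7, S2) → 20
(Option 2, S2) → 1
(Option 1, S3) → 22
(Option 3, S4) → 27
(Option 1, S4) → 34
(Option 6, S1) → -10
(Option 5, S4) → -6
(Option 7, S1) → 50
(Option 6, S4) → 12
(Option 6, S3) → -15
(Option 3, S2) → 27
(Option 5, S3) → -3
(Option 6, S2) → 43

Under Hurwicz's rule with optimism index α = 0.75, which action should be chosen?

Option 7

Option 1: 0.75·34 + 0.25·12 = 28.5
Option 2: 0.75·11 + 0.25·(-12) = 5.25
Option 3: 0.75·34 + 0.25·(-5) = 24.25
Option 4: 0.75·43 + 0.25·15 = 36
Option 5: 0.75·31 + 0.25·(-8) = 21.25
Option 6: 0.75·43 + 0.25·(-15) = 28.5
Option 7: 0.75·50 + 0.25·20 = 42.5
Highest Hurwicz score = 42.5 → Option 7.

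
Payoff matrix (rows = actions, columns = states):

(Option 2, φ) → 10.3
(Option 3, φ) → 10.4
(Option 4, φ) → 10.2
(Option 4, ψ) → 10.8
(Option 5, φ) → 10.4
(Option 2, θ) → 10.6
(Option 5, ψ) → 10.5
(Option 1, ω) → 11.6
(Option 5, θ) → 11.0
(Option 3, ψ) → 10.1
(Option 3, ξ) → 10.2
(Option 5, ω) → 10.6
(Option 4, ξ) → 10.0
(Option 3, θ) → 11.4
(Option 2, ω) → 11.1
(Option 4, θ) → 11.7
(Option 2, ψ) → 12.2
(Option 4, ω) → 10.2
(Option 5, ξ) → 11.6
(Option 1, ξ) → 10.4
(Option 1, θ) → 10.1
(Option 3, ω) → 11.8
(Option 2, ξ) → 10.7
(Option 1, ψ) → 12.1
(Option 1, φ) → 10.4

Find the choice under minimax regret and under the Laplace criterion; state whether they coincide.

Column bests: θ=11.7, φ=10.4, ψ=12.2, ω=11.8, ξ=11.6.
Option 1 regrets: 1.6, 0.0, 0.1, 0.2, 1.2 → max 1.6
Option 2 regrets: 1.1, 0.1, 0.0, 0.7, 0.9 → max 1.1
Option 3 regrets: 0.3, 0.0, 2.1, 0.0, 1.4 → max 2.1
Option 4 regrets: 0.0, 0.2, 1.4, 1.6, 1.6 → max 1.6
Option 5 regrets: 0.7, 0.0, 1.7, 1.2, 0.0 → max 1.7
Smallest max regret = 1.1 → Option 2.
Row averages: Option 1=10.92, Option 2=10.98, Option 3=10.78, Option 4=10.58, Option 5=10.82
Highest average = 10.98 → Option 2.

minimax regret → Option 2; laplace → Option 2 (agree)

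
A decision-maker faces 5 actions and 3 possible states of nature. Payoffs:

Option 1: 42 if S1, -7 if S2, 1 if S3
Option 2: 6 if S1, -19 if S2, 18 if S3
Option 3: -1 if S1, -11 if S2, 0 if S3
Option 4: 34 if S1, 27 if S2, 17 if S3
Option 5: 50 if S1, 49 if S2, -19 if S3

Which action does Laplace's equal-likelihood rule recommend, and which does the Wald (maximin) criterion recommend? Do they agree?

laplace → Option 5; maximin → Option 4 (disagree)

Row averages: Option 1=12, Option 2=5/3, Option 3=-4, Option 4=26, Option 5=80/3
Highest average = 80/3 → Option 5.
Row minima: Option 1=-7, Option 2=-19, Option 3=-11, Option 4=17, Option 5=-19
Best worst-case = 17 → Option 4.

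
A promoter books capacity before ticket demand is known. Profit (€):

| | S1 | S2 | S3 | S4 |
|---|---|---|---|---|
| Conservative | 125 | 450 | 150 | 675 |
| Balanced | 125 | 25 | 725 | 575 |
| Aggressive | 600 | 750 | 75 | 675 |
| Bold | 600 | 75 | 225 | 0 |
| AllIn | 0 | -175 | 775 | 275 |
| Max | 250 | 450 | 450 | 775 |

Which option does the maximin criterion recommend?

Max

Row minima: Conservative=125, Balanced=25, Aggressive=75, Bold=0, AllIn=-175, Max=250
Best worst-case = 250 → Max.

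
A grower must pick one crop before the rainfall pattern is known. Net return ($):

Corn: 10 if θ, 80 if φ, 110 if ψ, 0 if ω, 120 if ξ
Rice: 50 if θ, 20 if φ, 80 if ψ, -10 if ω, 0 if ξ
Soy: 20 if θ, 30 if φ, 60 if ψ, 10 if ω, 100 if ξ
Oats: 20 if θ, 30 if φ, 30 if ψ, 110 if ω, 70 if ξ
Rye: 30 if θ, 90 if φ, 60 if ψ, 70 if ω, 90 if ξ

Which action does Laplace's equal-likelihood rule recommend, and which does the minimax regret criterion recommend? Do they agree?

laplace → Rye; minimax regret → Rye (agree)

Row averages: Corn=64, Rice=28, Soy=44, Oats=52, Rye=68
Highest average = 68 → Rye.
Column bests: θ=50, φ=90, ψ=110, ω=110, ξ=120.
Corn regrets: 40, 10, 0, 110, 0 → max 110
Rice regrets: 0, 70, 30, 120, 120 → max 120
Soy regrets: 30, 60, 50, 100, 20 → max 100
Oats regrets: 30, 60, 80, 0, 50 → max 80
Rye regrets: 20, 0, 50, 40, 30 → max 50
Smallest max regret = 50 → Rye.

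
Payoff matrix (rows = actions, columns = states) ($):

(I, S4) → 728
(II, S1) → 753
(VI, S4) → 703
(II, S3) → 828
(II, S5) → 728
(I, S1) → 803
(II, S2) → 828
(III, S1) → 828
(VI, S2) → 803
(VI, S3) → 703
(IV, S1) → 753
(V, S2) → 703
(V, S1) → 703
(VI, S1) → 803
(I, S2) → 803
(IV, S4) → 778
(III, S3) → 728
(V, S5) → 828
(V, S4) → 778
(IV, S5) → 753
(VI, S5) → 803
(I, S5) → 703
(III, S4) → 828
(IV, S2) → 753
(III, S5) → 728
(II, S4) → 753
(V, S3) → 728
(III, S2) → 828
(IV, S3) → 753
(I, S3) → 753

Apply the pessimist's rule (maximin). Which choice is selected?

IV

Row minima: I=703, II=728, III=728, IV=753, V=703, VI=703
Best worst-case = 753 → IV.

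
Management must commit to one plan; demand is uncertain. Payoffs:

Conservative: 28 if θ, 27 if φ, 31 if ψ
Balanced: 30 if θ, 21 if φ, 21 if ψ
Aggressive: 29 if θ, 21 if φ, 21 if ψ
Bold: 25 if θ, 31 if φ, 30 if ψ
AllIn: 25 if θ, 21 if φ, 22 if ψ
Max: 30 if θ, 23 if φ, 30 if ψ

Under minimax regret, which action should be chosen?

Column bests: θ=30, φ=31, ψ=31.
Conservative regrets: 2, 4, 0 → max 4
Balanced regrets: 0, 10, 10 → max 10
Aggressive regrets: 1, 10, 10 → max 10
Bold regrets: 5, 0, 1 → max 5
AllIn regrets: 5, 10, 9 → max 10
Max regrets: 0, 8, 1 → max 8
Smallest max regret = 4 → Conservative.

Conservative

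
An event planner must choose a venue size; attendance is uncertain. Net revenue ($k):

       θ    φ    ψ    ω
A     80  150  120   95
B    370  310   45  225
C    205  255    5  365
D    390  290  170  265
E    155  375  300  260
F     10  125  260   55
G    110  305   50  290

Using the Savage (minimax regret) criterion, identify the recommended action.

Column bests: θ=390, φ=375, ψ=300, ω=365.
A regrets: 310, 225, 180, 270 → max 310
B regrets: 20, 65, 255, 140 → max 255
C regrets: 185, 120, 295, 0 → max 295
D regrets: 0, 85, 130, 100 → max 130
E regrets: 235, 0, 0, 105 → max 235
F regrets: 380, 250, 40, 310 → max 380
G regrets: 280, 70, 250, 75 → max 280
Smallest max regret = 130 → D.

D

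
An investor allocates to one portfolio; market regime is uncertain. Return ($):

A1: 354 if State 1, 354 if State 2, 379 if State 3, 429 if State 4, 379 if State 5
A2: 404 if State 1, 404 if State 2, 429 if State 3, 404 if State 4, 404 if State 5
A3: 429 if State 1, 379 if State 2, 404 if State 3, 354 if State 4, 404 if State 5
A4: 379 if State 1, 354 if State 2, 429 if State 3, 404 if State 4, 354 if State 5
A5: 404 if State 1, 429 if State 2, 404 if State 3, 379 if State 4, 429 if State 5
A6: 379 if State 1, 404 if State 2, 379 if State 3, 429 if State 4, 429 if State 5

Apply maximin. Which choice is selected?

A2

Row minima: A1=354, A2=404, A3=354, A4=354, A5=379, A6=379
Best worst-case = 404 → A2.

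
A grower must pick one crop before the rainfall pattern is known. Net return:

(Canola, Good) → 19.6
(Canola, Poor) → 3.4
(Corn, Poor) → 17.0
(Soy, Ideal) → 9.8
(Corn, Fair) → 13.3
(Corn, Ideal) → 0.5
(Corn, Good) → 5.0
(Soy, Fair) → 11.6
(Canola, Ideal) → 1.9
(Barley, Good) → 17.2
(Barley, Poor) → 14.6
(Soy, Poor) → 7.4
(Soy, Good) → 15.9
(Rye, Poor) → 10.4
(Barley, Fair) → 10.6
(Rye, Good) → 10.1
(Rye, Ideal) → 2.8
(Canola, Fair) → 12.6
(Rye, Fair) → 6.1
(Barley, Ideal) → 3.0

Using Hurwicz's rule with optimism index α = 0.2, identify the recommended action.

Soy

Rye: 0.2·10.4 + 0.8·2.8 = 4.32
Canola: 0.2·19.6 + 0.8·1.9 = 5.44
Corn: 0.2·17.0 + 0.8·0.5 = 3.8
Barley: 0.2·17.2 + 0.8·3.0 = 5.84
Soy: 0.2·15.9 + 0.8·7.4 = 9.1
Highest Hurwicz score = 9.1 → Soy.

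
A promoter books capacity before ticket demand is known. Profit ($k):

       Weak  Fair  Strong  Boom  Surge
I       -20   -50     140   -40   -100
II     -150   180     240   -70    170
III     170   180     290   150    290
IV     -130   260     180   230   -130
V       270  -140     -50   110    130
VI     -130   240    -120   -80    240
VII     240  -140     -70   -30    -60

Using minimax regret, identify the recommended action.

III

Column bests: Weak=270, Fair=260, Strong=290, Boom=230, Surge=290.
I regrets: 290, 310, 150, 270, 390 → max 390
II regrets: 420, 80, 50, 300, 120 → max 420
III regrets: 100, 80, 0, 80, 0 → max 100
IV regrets: 400, 0, 110, 0, 420 → max 420
V regrets: 0, 400, 340, 120, 160 → max 400
VI regrets: 400, 20, 410, 310, 50 → max 410
VII regrets: 30, 400, 360, 260, 350 → max 400
Smallest max regret = 100 → III.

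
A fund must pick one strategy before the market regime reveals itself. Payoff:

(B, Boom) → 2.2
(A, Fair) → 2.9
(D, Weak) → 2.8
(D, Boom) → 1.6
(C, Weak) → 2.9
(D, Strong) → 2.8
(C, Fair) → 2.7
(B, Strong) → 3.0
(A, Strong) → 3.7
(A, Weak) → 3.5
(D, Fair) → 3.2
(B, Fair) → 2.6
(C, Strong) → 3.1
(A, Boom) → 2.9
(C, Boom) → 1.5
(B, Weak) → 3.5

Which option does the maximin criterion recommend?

Row minima: A=2.9, B=2.2, C=1.5, D=1.6
Best worst-case = 2.9 → A.

A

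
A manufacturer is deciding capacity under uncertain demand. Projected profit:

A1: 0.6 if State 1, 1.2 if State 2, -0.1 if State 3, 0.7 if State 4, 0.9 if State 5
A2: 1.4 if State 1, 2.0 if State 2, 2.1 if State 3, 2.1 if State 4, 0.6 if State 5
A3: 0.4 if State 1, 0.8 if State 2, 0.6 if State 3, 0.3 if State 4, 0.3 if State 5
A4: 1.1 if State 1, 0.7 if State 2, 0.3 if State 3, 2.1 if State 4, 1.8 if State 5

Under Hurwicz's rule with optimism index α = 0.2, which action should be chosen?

A2

A1: 0.2·1.2 + 0.8·(-0.1) = 0.16
A2: 0.2·2.1 + 0.8·0.6 = 0.9
A3: 0.2·0.8 + 0.8·0.3 = 0.4
A4: 0.2·2.1 + 0.8·0.3 = 0.66
Highest Hurwicz score = 0.9 → A2.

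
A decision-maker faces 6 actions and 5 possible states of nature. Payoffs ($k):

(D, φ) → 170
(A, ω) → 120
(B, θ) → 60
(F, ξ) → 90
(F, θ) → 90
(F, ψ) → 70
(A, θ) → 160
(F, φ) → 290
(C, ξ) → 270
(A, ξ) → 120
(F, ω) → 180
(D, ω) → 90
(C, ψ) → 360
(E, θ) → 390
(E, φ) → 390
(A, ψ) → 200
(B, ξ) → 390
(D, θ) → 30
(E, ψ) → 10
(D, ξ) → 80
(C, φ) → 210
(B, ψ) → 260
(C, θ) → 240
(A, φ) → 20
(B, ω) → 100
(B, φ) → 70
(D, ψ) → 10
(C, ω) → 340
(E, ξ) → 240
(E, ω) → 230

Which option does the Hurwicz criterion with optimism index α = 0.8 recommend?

A: 0.8·200 + 0.2·20 = 164
B: 0.8·390 + 0.2·60 = 324
C: 0.8·360 + 0.2·210 = 330
D: 0.8·170 + 0.2·10 = 138
E: 0.8·390 + 0.2·10 = 314
F: 0.8·290 + 0.2·70 = 246
Highest Hurwicz score = 330 → C.

C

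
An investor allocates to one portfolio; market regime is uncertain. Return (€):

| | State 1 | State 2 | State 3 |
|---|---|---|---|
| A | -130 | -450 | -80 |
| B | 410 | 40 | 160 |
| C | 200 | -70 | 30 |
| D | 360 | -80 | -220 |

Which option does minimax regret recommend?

B

Column bests: State 1=410, State 2=40, State 3=160.
A regrets: 540, 490, 240 → max 540
B regrets: 0, 0, 0 → max 0
C regrets: 210, 110, 130 → max 210
D regrets: 50, 120, 380 → max 380
Smallest max regret = 0 → B.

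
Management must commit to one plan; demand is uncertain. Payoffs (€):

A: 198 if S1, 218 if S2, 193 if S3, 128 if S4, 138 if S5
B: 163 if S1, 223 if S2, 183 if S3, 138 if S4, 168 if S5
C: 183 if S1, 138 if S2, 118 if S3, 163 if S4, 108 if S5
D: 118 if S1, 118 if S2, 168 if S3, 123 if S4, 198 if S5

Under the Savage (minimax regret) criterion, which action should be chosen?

Column bests: S1=198, S2=223, S3=193, S4=163, S5=198.
A regrets: 0, 5, 0, 35, 60 → max 60
B regrets: 35, 0, 10, 25, 30 → max 35
C regrets: 15, 85, 75, 0, 90 → max 90
D regrets: 80, 105, 25, 40, 0 → max 105
Smallest max regret = 35 → B.

B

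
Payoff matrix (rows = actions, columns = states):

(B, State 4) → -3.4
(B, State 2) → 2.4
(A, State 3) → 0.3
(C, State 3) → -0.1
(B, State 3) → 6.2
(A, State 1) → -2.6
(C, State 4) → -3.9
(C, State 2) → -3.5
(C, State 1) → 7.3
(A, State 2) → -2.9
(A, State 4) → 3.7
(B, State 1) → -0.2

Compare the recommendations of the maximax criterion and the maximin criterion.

maximax → C; maximin → A (disagree)

Row maxima: A=3.7, B=6.2, C=7.3
Best best-case = 7.3 → C.
Row minima: A=-2.9, B=-3.4, C=-3.9
Best worst-case = -2.9 → A.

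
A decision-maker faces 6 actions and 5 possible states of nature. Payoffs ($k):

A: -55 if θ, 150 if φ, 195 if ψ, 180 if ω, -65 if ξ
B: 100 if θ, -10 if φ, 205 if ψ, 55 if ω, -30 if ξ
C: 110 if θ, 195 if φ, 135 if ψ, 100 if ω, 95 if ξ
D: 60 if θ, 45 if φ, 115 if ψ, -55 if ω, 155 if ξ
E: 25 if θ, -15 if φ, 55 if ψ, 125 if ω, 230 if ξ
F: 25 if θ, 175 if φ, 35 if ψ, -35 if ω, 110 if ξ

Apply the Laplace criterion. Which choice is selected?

Row averages: A=81, B=64, C=127, D=64, E=84, F=62
Highest average = 127 → C.

C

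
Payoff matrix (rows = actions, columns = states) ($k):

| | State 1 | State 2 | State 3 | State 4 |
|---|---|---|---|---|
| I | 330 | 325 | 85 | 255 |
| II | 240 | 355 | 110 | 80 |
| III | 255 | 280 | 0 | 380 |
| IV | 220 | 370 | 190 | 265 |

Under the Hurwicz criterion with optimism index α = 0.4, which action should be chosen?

I: 0.4·330 + 0.6·85 = 183
II: 0.4·355 + 0.6·80 = 190
III: 0.4·380 + 0.6·0 = 152
IV: 0.4·370 + 0.6·190 = 262
Highest Hurwicz score = 262 → IV.

IV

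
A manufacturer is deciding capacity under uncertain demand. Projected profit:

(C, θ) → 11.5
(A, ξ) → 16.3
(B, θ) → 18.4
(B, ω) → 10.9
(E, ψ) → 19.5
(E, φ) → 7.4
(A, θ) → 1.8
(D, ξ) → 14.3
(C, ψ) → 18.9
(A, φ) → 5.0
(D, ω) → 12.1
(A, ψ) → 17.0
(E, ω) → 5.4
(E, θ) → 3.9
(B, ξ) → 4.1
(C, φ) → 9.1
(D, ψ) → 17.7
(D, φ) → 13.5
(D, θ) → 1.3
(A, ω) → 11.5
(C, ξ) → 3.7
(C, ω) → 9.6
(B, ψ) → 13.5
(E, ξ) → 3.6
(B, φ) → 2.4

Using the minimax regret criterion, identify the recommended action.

B

Column bests: θ=18.4, φ=13.5, ψ=19.5, ω=12.1, ξ=16.3.
A regrets: 16.6, 8.5, 2.5, 0.6, 0.0 → max 16.6
B regrets: 0.0, 11.1, 6.0, 1.2, 12.2 → max 12.2
C regrets: 6.9, 4.4, 0.6, 2.5, 12.6 → max 12.6
D regrets: 17.1, 0.0, 1.8, 0.0, 2.0 → max 17.1
E regrets: 14.5, 6.1, 0.0, 6.7, 12.7 → max 14.5
Smallest max regret = 12.2 → B.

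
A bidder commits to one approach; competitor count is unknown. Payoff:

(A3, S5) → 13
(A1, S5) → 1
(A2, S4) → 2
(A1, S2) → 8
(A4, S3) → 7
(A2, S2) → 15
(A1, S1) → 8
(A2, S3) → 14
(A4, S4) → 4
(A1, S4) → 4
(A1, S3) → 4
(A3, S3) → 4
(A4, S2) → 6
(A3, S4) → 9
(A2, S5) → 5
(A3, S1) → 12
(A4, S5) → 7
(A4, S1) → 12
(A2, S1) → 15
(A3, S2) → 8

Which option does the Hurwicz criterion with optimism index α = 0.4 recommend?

A3

A1: 0.4·8 + 0.6·1 = 3.8
A2: 0.4·15 + 0.6·2 = 7.2
A3: 0.4·13 + 0.6·4 = 7.6
A4: 0.4·12 + 0.6·4 = 7.2
Highest Hurwicz score = 7.6 → A3.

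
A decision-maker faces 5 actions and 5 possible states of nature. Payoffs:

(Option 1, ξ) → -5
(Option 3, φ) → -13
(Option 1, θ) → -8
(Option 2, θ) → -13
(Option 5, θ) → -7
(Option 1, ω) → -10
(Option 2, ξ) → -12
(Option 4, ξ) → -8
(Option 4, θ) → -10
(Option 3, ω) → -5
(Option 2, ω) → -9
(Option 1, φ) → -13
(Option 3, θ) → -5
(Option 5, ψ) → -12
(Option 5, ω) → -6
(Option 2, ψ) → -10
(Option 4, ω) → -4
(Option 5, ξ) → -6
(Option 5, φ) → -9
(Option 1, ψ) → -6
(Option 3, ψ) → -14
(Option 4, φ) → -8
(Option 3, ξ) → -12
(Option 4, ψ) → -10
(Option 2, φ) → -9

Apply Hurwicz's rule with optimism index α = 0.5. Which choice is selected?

Option 1: 0.5·(-5) + 0.5·(-13) = -9
Option 2: 0.5·(-9) + 0.5·(-13) = -11
Option 3: 0.5·(-5) + 0.5·(-14) = -9.5
Option 4: 0.5·(-4) + 0.5·(-10) = -7
Option 5: 0.5·(-6) + 0.5·(-12) = -9
Highest Hurwicz score = -7 → Option 4.

Option 4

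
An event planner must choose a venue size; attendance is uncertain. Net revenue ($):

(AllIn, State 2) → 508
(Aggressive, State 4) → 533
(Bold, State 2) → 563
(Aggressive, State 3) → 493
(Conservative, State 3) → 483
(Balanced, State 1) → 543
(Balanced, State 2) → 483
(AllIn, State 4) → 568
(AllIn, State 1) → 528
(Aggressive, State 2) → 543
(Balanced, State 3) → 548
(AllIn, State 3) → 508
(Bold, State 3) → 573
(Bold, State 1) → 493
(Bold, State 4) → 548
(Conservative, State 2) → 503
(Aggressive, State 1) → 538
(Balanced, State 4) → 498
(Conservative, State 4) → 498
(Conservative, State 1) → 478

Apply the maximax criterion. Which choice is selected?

Row maxima: Conservative=503, Balanced=548, Aggressive=543, Bold=573, AllIn=568
Best best-case = 573 → Bold.

Bold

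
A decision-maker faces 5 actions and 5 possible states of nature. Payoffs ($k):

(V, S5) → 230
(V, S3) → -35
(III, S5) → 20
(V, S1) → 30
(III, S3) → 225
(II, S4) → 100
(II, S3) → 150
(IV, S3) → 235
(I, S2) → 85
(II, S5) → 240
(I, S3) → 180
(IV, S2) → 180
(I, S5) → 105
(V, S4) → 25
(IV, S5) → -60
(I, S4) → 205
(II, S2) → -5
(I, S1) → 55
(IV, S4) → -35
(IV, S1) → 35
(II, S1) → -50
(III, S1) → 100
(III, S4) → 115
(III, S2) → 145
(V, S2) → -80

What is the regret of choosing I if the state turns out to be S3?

55

Best payoff under S3 is 235.
Regret = 235 − 180 = 55.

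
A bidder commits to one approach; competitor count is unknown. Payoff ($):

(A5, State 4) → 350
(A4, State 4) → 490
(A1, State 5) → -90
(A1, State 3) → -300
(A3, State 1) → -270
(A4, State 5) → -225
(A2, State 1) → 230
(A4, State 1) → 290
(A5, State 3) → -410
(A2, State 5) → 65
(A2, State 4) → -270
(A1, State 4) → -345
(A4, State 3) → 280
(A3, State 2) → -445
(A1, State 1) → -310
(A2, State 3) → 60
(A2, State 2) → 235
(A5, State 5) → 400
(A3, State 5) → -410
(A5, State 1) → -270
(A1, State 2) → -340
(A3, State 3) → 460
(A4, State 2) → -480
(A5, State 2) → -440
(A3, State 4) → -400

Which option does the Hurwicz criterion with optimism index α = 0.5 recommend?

A1: 0.5·(-90) + 0.5·(-345) = -217.5
A2: 0.5·235 + 0.5·(-270) = -17.5
A3: 0.5·460 + 0.5·(-445) = 7.5
A4: 0.5·490 + 0.5·(-480) = 5
A5: 0.5·400 + 0.5·(-440) = -20
Highest Hurwicz score = 7.5 → A3.

A3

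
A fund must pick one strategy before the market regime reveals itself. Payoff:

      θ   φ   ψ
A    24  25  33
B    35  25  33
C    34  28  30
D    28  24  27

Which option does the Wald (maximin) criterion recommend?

Row minima: A=24, B=25, C=28, D=24
Best worst-case = 28 → C.

C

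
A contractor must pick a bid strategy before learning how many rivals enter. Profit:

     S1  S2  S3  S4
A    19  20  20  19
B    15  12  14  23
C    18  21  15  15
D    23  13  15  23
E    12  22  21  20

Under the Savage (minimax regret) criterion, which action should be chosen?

Column bests: S1=23, S2=22, S3=21, S4=23.
A regrets: 4, 2, 1, 4 → max 4
B regrets: 8, 10, 7, 0 → max 10
C regrets: 5, 1, 6, 8 → max 8
D regrets: 0, 9, 6, 0 → max 9
E regrets: 11, 0, 0, 3 → max 11
Smallest max regret = 4 → A.

A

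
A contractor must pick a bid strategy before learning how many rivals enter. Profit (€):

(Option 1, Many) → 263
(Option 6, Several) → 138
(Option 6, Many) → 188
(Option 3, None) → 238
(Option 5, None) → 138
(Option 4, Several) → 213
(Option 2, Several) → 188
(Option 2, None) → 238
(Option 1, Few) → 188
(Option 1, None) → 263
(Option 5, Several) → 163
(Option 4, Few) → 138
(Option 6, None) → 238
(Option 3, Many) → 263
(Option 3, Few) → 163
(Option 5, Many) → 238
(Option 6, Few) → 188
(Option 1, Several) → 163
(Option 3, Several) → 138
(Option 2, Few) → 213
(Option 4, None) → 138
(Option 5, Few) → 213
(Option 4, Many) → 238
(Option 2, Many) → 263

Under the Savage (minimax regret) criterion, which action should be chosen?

Column bests: None=263, Few=213, Several=213, Many=263.
Option 1 regrets: 0, 25, 50, 0 → max 50
Option 2 regrets: 25, 0, 25, 0 → max 25
Option 3 regrets: 25, 50, 75, 0 → max 75
Option 4 regrets: 125, 75, 0, 25 → max 125
Option 5 regrets: 125, 0, 50, 25 → max 125
Option 6 regrets: 25, 25, 75, 75 → max 75
Smallest max regret = 25 → Option 2.

Option 2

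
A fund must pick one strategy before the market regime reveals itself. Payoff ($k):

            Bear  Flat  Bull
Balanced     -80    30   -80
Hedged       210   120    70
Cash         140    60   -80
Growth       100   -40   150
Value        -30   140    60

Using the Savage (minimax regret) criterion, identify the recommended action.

Column bests: Bear=210, Flat=140, Bull=150.
Balanced regrets: 290, 110, 230 → max 290
Hedged regrets: 0, 20, 80 → max 80
Cash regrets: 70, 80, 230 → max 230
Growth regrets: 110, 180, 0 → max 180
Value regrets: 240, 0, 90 → max 240
Smallest max regret = 80 → Hedged.

Hedged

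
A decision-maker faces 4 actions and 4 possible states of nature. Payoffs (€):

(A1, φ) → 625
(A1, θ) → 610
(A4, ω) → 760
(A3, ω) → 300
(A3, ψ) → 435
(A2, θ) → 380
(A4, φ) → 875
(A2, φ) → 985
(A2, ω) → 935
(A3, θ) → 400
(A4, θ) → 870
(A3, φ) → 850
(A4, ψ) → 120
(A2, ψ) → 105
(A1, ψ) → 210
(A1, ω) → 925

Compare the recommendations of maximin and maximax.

Row minima: A1=210, A2=105, A3=300, A4=120
Best worst-case = 300 → A3.
Row maxima: A1=925, A2=985, A3=850, A4=875
Best best-case = 985 → A2.

maximin → A3; maximax → A2 (disagree)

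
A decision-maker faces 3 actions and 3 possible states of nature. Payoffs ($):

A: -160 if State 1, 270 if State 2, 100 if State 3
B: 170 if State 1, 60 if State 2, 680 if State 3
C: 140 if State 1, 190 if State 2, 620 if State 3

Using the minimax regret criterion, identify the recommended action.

C

Column bests: State 1=170, State 2=270, State 3=680.
A regrets: 330, 0, 580 → max 580
B regrets: 0, 210, 0 → max 210
C regrets: 30, 80, 60 → max 80
Smallest max regret = 80 → C.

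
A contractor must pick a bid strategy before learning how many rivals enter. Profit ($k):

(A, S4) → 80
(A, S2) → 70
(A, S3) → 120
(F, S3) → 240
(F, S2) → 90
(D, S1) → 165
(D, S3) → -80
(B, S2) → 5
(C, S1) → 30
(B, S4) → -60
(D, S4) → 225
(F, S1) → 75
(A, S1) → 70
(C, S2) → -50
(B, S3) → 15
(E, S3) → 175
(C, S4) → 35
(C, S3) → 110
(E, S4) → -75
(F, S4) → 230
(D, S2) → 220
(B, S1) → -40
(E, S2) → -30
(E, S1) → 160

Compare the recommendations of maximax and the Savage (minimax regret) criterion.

Row maxima: A=120, B=15, C=110, D=225, E=175, F=240
Best best-case = 240 → F.
Column bests: S1=165, S2=220, S3=240, S4=230.
A regrets: 95, 150, 120, 150 → max 150
B regrets: 205, 215, 225, 290 → max 290
C regrets: 135, 270, 130, 195 → max 270
D regrets: 0, 0, 320, 5 → max 320
E regrets: 5, 250, 65, 305 → max 305
F regrets: 90, 130, 0, 0 → max 130
Smallest max regret = 130 → F.

maximax → F; minimax regret → F (agree)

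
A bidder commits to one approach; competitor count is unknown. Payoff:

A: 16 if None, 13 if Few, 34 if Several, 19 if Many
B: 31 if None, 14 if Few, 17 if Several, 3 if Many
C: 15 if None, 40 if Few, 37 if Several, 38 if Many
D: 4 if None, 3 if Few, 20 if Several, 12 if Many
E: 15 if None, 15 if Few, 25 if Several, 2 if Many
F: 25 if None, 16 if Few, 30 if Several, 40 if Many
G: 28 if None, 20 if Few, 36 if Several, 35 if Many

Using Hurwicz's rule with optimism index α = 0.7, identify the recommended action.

F

A: 0.7·34 + 0.3·13 = 27.7
B: 0.7·31 + 0.3·3 = 22.6
C: 0.7·40 + 0.3·15 = 32.5
D: 0.7·20 + 0.3·3 = 14.9
E: 0.7·25 + 0.3·2 = 18.1
F: 0.7·40 + 0.3·16 = 32.8
G: 0.7·36 + 0.3·20 = 31.2
Highest Hurwicz score = 32.8 → F.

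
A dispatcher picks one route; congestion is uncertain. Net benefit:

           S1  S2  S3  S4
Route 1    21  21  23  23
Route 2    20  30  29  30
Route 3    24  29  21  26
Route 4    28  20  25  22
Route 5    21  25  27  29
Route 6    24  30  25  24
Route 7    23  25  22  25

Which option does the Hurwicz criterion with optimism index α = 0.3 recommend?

Route 1: 0.3·23 + 0.7·21 = 21.6
Route 2: 0.3·30 + 0.7·20 = 23
Route 3: 0.3·29 + 0.7·21 = 23.4
Route 4: 0.3·28 + 0.7·20 = 22.4
Route 5: 0.3·29 + 0.7·21 = 23.4
Route 6: 0.3·30 + 0.7·24 = 25.8
Route 7: 0.3·25 + 0.7·22 = 22.9
Highest Hurwicz score = 25.8 → Route 6.

Route 6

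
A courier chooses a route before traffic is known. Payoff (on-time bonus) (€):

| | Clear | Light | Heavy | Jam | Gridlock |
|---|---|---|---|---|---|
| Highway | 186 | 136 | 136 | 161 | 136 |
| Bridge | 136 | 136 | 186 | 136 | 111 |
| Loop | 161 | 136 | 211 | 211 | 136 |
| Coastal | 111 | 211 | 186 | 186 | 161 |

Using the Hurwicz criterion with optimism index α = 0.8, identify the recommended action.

Highway: 0.8·186 + 0.2·136 = 176
Bridge: 0.8·186 + 0.2·111 = 171
Loop: 0.8·211 + 0.2·136 = 196
Coastal: 0.8·211 + 0.2·111 = 191
Highest Hurwicz score = 196 → Loop.

Loop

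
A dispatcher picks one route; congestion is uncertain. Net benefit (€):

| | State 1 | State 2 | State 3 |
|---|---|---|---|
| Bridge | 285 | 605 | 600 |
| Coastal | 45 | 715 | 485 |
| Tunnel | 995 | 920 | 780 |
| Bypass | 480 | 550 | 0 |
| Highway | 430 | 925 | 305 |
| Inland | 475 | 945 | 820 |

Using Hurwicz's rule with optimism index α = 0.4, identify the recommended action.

Bridge: 0.4·605 + 0.6·285 = 413
Coastal: 0.4·715 + 0.6·45 = 313
Tunnel: 0.4·995 + 0.6·780 = 866
Bypass: 0.4·550 + 0.6·0 = 220
Highway: 0.4·925 + 0.6·305 = 553
Inland: 0.4·945 + 0.6·475 = 663
Highest Hurwicz score = 866 → Tunnel.

Tunnel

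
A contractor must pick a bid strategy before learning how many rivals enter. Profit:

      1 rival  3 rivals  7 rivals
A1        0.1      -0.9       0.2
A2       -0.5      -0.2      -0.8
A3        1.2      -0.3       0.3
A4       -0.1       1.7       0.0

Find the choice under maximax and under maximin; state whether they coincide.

Row maxima: A1=0.2, A2=-0.2, A3=1.2, A4=1.7
Best best-case = 1.7 → A4.
Row minima: A1=-0.9, A2=-0.8, A3=-0.3, A4=-0.1
Best worst-case = -0.1 → A4.

maximax → A4; maximin → A4 (agree)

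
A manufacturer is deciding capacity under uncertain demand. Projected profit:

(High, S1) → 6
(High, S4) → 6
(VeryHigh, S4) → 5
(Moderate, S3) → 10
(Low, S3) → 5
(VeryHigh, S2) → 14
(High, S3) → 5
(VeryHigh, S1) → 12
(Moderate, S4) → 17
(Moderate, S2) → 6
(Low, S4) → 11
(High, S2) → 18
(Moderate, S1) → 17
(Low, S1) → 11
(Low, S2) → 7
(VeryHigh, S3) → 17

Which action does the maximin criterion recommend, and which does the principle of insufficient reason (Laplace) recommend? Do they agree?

Row minima: Low=5, Moderate=6, High=5, VeryHigh=5
Best worst-case = 6 → Moderate.
Row averages: Low=8.5, Moderate=12.5, High=8.75, VeryHigh=12
Highest average = 12.5 → Moderate.

maximin → Moderate; laplace → Moderate (agree)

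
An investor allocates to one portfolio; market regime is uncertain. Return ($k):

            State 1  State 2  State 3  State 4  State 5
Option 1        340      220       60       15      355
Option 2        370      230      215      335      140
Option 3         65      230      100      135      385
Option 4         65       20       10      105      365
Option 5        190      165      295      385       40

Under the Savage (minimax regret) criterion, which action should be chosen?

Column bests: State 1=370, State 2=230, State 3=295, State 4=385, State 5=385.
Option 1 regrets: 30, 10, 235, 370, 30 → max 370
Option 2 regrets: 0, 0, 80, 50, 245 → max 245
Option 3 regrets: 305, 0, 195, 250, 0 → max 305
Option 4 regrets: 305, 210, 285, 280, 20 → max 305
Option 5 regrets: 180, 65, 0, 0, 345 → max 345
Smallest max regret = 245 → Option 2.

Option 2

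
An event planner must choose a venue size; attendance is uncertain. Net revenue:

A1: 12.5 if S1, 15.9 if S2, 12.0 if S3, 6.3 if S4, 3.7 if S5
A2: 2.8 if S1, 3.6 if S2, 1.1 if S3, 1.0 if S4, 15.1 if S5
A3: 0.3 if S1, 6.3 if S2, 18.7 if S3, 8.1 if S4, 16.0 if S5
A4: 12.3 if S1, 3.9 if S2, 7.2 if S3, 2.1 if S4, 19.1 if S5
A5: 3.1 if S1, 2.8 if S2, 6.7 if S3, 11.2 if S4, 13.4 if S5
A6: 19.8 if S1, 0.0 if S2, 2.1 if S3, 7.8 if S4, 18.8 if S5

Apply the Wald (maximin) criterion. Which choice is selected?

Row minima: A1=3.7, A2=1.0, A3=0.3, A4=2.1, A5=2.8, A6=0.0
Best worst-case = 3.7 → A1.

A1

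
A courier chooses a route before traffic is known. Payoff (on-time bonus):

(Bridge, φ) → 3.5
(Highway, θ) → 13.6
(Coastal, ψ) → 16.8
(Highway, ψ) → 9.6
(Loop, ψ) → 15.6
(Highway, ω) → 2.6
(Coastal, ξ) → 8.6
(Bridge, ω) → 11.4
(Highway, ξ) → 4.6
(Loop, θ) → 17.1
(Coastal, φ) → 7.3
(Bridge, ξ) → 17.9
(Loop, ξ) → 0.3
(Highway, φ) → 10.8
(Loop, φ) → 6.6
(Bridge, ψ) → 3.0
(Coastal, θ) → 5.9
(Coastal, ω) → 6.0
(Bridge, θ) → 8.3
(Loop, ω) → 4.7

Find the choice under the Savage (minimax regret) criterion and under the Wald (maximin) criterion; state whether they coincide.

minimax regret → Coastal; maximin → Coastal (agree)

Column bests: θ=17.1, φ=10.8, ψ=16.8, ω=11.4, ξ=17.9.
Coastal regrets: 11.2, 3.5, 0.0, 5.4, 9.3 → max 11.2
Bridge regrets: 8.8, 7.3, 13.8, 0.0, 0.0 → max 13.8
Loop regrets: 0.0, 4.2, 1.2, 6.7, 17.6 → max 17.6
Highway regrets: 3.5, 0.0, 7.2, 8.8, 13.3 → max 13.3
Smallest max regret = 11.2 → Coastal.
Row minima: Coastal=5.9, Bridge=3.0, Loop=0.3, Highway=2.6
Best worst-case = 5.9 → Coastal.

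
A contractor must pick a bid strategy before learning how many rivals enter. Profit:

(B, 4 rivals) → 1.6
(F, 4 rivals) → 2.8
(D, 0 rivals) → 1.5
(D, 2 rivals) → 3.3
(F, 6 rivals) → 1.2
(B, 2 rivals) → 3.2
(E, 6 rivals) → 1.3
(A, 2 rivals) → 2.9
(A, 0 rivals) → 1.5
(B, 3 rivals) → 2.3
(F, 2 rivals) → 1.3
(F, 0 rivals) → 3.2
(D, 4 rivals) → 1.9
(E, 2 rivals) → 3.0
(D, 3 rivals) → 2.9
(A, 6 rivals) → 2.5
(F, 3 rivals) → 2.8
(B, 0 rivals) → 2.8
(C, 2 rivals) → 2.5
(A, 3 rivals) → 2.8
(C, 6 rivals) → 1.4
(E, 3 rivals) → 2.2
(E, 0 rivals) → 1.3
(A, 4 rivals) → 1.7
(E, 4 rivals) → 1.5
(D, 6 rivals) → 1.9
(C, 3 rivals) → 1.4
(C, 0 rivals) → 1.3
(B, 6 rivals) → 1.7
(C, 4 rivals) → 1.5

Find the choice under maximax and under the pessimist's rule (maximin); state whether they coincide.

Row maxima: A=2.9, B=3.2, C=2.5, D=3.3, E=3.0, F=3.2
Best best-case = 3.3 → D.
Row minima: A=1.5, B=1.6, C=1.3, D=1.5, E=1.3, F=1.2
Best worst-case = 1.6 → B.

maximax → D; maximin → B (disagree)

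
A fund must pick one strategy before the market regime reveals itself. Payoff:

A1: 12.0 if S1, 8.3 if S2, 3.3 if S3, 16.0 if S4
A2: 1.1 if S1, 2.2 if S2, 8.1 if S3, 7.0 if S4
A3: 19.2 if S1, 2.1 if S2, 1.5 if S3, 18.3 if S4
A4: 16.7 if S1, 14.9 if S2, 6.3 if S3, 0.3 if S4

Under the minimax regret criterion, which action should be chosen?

A1

Column bests: S1=19.2, S2=14.9, S3=8.1, S4=18.3.
A1 regrets: 7.2, 6.6, 4.8, 2.3 → max 7.2
A2 regrets: 18.1, 12.7, 0.0, 11.3 → max 18.1
A3 regrets: 0.0, 12.8, 6.6, 0.0 → max 12.8
A4 regrets: 2.5, 0.0, 1.8, 18.0 → max 18.0
Smallest max regret = 7.2 → A1.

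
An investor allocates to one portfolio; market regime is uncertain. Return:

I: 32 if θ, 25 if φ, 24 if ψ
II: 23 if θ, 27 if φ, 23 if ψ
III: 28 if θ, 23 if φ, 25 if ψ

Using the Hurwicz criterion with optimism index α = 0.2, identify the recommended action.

I

I: 0.2·32 + 0.8·24 = 25.6
II: 0.2·27 + 0.8·23 = 23.8
III: 0.2·28 + 0.8·23 = 24
Highest Hurwicz score = 25.6 → I.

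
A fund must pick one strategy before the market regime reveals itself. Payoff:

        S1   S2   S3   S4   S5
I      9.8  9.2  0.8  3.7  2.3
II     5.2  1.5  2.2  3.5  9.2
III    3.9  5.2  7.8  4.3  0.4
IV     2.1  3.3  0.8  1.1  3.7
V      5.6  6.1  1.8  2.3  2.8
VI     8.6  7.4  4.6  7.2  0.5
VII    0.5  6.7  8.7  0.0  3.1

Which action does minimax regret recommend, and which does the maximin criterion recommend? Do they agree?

minimax regret → V; maximin → V (agree)

Column bests: S1=9.8, S2=9.2, S3=8.7, S4=7.2, S5=9.2.
I regrets: 0.0, 0.0, 7.9, 3.5, 6.9 → max 7.9
II regrets: 4.6, 7.7, 6.5, 3.7, 0.0 → max 7.7
III regrets: 5.9, 4.0, 0.9, 2.9, 8.8 → max 8.8
IV regrets: 7.7, 5.9, 7.9, 6.1, 5.5 → max 7.9
V regrets: 4.2, 3.1, 6.9, 4.9, 6.4 → max 6.9
VI regrets: 1.2, 1.8, 4.1, 0.0, 8.7 → max 8.7
VII regrets: 9.3, 2.5, 0.0, 7.2, 6.1 → max 9.3
Smallest max regret = 6.9 → V.
Row minima: I=0.8, II=1.5, III=0.4, IV=0.8, V=1.8, VI=0.5, VII=0.0
Best worst-case = 1.8 → V.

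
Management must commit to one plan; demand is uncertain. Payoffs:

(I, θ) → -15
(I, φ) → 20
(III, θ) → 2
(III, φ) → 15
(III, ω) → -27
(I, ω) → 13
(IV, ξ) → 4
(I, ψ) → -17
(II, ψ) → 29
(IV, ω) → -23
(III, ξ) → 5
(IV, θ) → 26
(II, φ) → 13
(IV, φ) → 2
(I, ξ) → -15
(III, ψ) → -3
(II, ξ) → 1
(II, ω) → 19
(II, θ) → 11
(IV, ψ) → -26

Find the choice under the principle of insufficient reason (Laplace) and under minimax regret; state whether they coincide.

Row averages: I=-2.8, II=14.6, III=-1.6, IV=-3.4
Highest average = 14.6 → II.
Column bests: θ=26, φ=20, ψ=29, ω=19, ξ=5.
I regrets: 41, 0, 46, 6, 20 → max 46
II regrets: 15, 7, 0, 0, 4 → max 15
III regrets: 24, 5, 32, 46, 0 → max 46
IV regrets: 0, 18, 55, 42, 1 → max 55
Smallest max regret = 15 → II.

laplace → II; minimax regret → II (agree)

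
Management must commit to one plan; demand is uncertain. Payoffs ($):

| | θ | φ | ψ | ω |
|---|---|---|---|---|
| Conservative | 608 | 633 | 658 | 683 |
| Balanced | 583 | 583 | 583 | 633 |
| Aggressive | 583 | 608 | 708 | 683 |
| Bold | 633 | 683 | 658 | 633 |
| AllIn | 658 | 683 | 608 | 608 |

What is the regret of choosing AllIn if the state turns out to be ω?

Best payoff under ω is 683.
Regret = 683 − 608 = 75.

75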